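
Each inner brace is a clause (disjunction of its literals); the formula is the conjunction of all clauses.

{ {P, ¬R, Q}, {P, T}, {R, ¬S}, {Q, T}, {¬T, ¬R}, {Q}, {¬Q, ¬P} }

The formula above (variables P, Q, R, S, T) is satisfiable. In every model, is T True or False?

True

Suppose T = False.
From the singleton clause (P), P = True.
From the singleton clause (Q), Q = True.
But (¬Q) is also a unit clause — contradiction.
So every satisfying assignment has T = True.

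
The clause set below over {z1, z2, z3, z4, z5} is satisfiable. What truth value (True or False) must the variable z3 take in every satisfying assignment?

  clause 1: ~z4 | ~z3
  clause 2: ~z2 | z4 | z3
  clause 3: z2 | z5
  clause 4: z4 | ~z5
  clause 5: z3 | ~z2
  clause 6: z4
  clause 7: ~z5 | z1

False

Suppose z3 = 1.
The clause (~z4) is unit, so z4 = 0.
But (z4) is also a unit clause — contradiction.
So every satisfying assignment has z3 = False.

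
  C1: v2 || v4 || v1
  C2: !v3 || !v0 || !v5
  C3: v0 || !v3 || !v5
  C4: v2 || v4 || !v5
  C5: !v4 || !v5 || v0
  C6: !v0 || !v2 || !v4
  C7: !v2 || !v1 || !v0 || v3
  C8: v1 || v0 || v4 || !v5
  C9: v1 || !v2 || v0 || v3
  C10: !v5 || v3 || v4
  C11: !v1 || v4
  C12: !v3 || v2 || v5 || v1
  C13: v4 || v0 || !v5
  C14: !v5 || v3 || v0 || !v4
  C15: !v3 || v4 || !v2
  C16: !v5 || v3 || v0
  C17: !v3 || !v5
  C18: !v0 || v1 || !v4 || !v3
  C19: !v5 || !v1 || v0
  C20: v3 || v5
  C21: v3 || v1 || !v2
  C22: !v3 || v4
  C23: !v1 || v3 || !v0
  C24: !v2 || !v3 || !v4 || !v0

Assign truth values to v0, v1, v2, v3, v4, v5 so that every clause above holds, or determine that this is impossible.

Case v1 = false:
Case v2 = true:
The clause (v3) is unit, so v3 = true.
The clause (v4) is unit, so v4 = true.
The clause (!v0) is unit, so v0 = false.
The clause (!v5) is unit, so v5 = false.
Every clause now holds.

v0 ↦ false; v1 ↦ false; v2 ↦ true; v3 ↦ true; v4 ↦ true; v5 ↦ false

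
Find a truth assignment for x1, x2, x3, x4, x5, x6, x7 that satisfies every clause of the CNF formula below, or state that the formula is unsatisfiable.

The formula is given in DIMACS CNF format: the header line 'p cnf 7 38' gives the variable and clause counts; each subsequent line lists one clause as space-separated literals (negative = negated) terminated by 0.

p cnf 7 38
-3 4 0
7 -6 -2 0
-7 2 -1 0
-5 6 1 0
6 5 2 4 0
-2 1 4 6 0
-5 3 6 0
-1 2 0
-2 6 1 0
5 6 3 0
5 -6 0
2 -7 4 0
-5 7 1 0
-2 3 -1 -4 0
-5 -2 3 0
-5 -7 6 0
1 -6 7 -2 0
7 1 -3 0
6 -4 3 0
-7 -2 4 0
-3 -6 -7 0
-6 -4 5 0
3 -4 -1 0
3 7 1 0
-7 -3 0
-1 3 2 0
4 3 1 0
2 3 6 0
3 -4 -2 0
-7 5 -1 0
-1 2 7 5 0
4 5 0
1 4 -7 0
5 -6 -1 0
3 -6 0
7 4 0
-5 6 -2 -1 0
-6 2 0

Try x3 = True.
Unit clause (x4) forces x4 = True.
Unit clause (¬x7) forces x7 = False.
Unit clause (x1) forces x1 = True.
Unit clause (x2) forces x2 = True.
Unit clause (¬x6) forces x6 = False.
Unit clause (¬x5) forces x5 = False.
Every clause now holds.

x1: True, x2: True, x3: True, x4: True, x5: False, x6: False, x7: False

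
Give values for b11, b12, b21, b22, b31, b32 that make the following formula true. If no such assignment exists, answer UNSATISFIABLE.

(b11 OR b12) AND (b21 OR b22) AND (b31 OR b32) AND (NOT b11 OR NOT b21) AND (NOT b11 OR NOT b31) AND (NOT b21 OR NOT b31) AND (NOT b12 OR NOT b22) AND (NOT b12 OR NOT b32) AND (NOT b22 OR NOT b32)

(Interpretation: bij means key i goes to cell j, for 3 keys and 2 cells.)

UNSATISFIABLE

Try b11 = true.
Unit clause (NOT b21) forces b21 = false.
Unit clause (b22) forces b22 = true.
Unit clause (NOT b31) forces b31 = false.
Unit clause (b32) forces b32 = true.
That conflicts with the unit clause (NOT b32).
That branch fails; take b11 = false instead.
Unit clause (b12) forces b12 = true.
Unit clause (NOT b22) forces b22 = false.
Unit clause (b21) forces b21 = true.
Unit clause (NOT b31) forces b31 = false.
Unit clause (b32) forces b32 = true.
That conflicts with the unit clause (NOT b32).
Either choice for b11 ends in contradiction.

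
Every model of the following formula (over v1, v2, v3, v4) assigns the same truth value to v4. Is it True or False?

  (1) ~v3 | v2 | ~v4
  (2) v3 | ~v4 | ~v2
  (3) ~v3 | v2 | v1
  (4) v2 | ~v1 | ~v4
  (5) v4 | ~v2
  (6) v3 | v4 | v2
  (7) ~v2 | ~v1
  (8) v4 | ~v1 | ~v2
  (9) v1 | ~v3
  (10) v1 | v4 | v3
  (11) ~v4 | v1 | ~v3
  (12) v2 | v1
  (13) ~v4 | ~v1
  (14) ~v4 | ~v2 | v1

False

Suppose v4 = 1.
(~v1) alone gives v1 = 0.
(~v3) alone gives v3 = 0.
(~v2) alone gives v2 = 0.
That conflicts with the unit clause (v2).
So every satisfying assignment has v4 = False.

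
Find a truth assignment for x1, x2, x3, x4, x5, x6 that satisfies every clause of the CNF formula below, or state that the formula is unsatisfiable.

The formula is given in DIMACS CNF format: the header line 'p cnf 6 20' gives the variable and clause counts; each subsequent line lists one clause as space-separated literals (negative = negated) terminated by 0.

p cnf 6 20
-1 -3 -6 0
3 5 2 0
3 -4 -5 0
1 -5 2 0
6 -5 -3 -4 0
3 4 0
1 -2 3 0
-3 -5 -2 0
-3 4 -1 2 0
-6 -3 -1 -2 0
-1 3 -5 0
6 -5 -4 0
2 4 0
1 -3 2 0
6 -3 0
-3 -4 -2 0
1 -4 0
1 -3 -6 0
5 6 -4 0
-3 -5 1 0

x1=True, x2=True, x3=False, x4=True, x5=False, x6=True

Try x3 = False.
From the singleton clause (x4), x4 = True.
From the singleton clause (¬x5), x5 = False.
From the singleton clause (x2), x2 = True.
From the singleton clause (x1), x1 = True.
From the singleton clause (x6), x6 = True.
This assignment satisfies each clause.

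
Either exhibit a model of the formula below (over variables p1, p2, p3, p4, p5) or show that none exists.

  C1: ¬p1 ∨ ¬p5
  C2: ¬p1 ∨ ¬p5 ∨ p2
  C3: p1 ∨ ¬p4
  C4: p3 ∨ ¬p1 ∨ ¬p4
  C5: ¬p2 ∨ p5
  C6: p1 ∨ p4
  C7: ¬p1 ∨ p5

Suppose p1 = False.
From the singleton clause (¬p4), p4 = False.
That conflicts with the unit clause (p4).
Undo p1 and try p1 = True.
From the singleton clause (¬p5), p5 = False.
That conflicts with the unit clause (p5).
Both values of p1 lead to a conflict.

UNSATISFIABLE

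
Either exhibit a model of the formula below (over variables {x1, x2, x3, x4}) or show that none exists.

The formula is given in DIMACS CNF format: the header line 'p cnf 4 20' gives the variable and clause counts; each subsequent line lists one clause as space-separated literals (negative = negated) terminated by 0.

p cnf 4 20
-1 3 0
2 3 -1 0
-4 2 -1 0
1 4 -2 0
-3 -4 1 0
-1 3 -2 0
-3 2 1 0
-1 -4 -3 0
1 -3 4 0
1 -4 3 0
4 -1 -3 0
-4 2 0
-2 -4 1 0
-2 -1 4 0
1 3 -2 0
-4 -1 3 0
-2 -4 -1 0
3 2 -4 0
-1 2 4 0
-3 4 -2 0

x1: False; x2: False; x3: False; x4: False

Suppose x1 = False.
Suppose x4 = False.
From the singleton clause (¬x2), x2 = False.
From the singleton clause (¬x3), x3 = False.
All clauses are satisfied.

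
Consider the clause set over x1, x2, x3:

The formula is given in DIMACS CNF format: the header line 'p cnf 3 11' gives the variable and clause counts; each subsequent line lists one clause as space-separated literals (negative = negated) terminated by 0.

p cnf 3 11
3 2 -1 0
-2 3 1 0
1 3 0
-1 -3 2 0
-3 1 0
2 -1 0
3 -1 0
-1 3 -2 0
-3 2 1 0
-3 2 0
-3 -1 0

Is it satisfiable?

Unsatisfiable

Case x1 = True:
Unit clause (x2) forces x2 = True.
Unit clause (x3) forces x3 = True.
Now (¬x3) is unsatisfied and unit — conflict.
Backtrack on x1: now try x1 = False.
Unit clause (x3) forces x3 = True.
Now (¬x3) is unsatisfied and unit — conflict.
Neither x1 = True nor x1 = False works.
No assignment satisfies every clause.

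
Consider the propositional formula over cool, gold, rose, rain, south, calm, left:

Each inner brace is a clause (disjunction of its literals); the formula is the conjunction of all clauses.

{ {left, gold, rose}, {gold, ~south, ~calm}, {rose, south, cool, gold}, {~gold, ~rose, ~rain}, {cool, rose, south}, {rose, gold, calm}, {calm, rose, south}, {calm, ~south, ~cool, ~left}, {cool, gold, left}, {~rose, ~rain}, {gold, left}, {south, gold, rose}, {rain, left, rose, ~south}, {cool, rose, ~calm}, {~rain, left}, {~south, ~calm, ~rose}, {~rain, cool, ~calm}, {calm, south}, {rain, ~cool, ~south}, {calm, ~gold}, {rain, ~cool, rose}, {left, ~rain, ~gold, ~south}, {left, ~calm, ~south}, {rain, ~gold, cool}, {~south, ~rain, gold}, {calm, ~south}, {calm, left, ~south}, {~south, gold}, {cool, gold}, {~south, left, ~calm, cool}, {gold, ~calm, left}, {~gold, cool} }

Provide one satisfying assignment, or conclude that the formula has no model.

Suppose rose = 1.
From the singleton clause (~rain), rain = 0.
Suppose gold = 1.
From the singleton clause (calm), calm = 1.
From the singleton clause (~south), south = 0.
From the singleton clause (cool), cool = 1.
All clauses hold; left can take either value.

cool=1; gold=1; rose=1; rain=0; south=0; calm=1; left=1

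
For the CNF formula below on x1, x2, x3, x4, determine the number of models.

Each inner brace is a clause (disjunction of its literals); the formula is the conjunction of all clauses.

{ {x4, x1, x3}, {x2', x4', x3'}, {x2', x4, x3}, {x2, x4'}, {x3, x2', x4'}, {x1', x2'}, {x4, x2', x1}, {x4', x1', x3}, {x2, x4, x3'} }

There are 2^4 = 16 truth assignments over (x1, x2, x3, x4).
Check each against the 9 clauses (columns in the order x1, x2, x3, x4):
  F F F F  ✗ fails (x4 + x1 + x3)
  F F F T  ✗ fails (x2 + x4')
  F F T F  ✗ fails (x2 + x4 + x3')
  F F T T  ✗ fails (x2 + x4')
  F T F F  ✗ fails (x4 + x1 + x3)
  F T F T  ✗ fails (x3 + x2' + x4')
  F T T F  ✗ fails (x4 + x2' + x1)
  F T T T  ✗ fails (x2' + x4' + x3')
  T F F F  ✓ satisfies all
  T F F T  ✗ fails (x2 + x4')
  T F T F  ✗ fails (x2 + x4 + x3')
  T F T T  ✗ fails (x2 + x4')
  T T F F  ✗ fails (x2' + x4 + x3)
  T T F T  ✗ fails (x3 + x2' + x4')
  T T T F  ✗ fails (x1' + x2')
  T T T T  ✗ fails (x2' + x4' + x3')
1 of the 16 rows is a model.

1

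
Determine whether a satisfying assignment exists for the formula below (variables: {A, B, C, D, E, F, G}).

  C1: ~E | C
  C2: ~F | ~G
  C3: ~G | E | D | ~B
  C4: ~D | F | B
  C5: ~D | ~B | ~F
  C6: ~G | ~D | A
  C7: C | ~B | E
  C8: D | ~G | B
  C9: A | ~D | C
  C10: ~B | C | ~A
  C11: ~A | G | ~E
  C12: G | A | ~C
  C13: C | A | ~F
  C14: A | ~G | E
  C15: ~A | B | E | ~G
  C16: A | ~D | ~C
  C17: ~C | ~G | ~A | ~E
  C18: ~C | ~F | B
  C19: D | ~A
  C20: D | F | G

Case E = 0:
Case F = 1:
The clause (~G) is unit, so G = 0.
Case D = 1:
The clause (~B) is unit, so B = 0.
The clause (~C) is unit, so C = 0.
The clause (A) is unit, so A = 1.
This assignment satisfies each clause.
A satisfying assignment: A ↦ 1; B ↦ 0; C ↦ 0; D ↦ 1; E ↦ 0; F ↦ 1; G ↦ 0.

Yes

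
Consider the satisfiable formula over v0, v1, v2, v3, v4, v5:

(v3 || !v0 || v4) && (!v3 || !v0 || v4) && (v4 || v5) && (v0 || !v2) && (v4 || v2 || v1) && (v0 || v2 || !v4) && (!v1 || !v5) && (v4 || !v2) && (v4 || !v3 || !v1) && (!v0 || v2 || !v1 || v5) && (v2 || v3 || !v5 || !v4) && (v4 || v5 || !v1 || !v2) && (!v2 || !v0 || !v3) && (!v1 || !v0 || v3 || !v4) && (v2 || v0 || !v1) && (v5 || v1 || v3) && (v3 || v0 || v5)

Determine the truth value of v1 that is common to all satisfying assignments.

False

Suppose v1 = true.
The clause (!v5) is unit, so v5 = false.
The clause (v4) is unit, so v4 = true.
Branch on v0: set v0 = true.
The clause (v2) is unit, so v2 = true.
The clause (!v3) is unit, so v3 = false.
But (v3) is also a unit clause — contradiction.
Undo v0 and try v0 = false.
The clause (!v2) is unit, so v2 = false.
But (v2) is also a unit clause — contradiction.
Both values of v0 lead to a conflict.
So every satisfying assignment has v1 = False.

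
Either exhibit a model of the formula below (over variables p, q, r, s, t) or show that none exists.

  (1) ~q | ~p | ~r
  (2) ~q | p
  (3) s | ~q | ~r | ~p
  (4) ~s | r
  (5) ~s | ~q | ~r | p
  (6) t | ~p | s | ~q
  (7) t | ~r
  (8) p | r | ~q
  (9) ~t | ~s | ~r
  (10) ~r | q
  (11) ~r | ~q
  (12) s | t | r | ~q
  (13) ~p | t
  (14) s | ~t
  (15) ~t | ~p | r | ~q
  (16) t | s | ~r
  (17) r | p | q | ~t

Suppose q = 0.
(~r) alone gives r = 0.
(~s) alone gives s = 0.
(~t) alone gives t = 0.
(~p) alone gives p = 0.
All clauses are satisfied.

p=0; q=0; r=0; s=0; t=0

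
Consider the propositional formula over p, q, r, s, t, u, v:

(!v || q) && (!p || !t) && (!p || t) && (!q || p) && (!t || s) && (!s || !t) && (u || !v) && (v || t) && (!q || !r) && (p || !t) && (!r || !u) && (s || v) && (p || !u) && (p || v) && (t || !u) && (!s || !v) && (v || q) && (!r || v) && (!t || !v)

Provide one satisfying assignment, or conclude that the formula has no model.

Branch on v: set v = false.
From the singleton clause (t), t = true.
From the singleton clause (!p), p = false.
That conflicts with the unit clause (p).
That branch fails; take v = true instead.
From the singleton clause (q), q = true.
From the singleton clause (p), p = true.
From the singleton clause (!t), t = false.
That conflicts with the unit clause (t).
Both values of v lead to a conflict.

UNSATISFIABLE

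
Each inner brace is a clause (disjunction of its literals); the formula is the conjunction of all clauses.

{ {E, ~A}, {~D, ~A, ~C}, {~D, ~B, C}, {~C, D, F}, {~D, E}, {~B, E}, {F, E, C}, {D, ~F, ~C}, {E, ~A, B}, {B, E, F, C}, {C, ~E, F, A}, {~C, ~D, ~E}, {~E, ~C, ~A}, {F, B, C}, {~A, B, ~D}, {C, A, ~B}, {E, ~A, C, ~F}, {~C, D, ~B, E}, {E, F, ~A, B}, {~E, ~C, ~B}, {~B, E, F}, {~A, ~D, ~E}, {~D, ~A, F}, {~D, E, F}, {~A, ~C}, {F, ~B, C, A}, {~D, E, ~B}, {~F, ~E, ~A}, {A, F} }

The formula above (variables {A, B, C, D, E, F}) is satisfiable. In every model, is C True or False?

Suppose C = 1.
Unit clause (~A) forces A = 0.
Unit clause (F) forces F = 1.
Unit clause (D) forces D = 1.
Unit clause (E) forces E = 1.
That conflicts with the unit clause (~E).
So every satisfying assignment has C = False.

False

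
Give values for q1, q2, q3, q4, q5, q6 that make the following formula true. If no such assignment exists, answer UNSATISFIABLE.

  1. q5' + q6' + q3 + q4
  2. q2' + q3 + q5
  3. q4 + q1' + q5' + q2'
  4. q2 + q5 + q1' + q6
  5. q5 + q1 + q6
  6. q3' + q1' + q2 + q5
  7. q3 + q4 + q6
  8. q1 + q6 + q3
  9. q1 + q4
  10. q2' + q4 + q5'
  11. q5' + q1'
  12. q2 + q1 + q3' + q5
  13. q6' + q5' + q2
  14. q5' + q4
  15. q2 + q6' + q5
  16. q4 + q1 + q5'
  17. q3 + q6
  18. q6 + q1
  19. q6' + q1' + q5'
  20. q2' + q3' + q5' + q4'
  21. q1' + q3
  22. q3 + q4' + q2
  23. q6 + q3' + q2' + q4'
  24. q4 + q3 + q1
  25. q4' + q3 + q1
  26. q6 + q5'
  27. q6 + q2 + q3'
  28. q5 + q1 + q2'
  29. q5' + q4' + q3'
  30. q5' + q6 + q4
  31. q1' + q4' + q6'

Case q1 = 1:
(q5') alone gives q5 = 0.
(q3) alone gives q3 = 1.
(q2) alone gives q2 = 1.
Case q6 = 1:
(q4') alone gives q4 = 0.
Every clause now holds.

q1 ↦ 1; q2 ↦ 1; q3 ↦ 1; q4 ↦ 0; q5 ↦ 0; q6 ↦ 1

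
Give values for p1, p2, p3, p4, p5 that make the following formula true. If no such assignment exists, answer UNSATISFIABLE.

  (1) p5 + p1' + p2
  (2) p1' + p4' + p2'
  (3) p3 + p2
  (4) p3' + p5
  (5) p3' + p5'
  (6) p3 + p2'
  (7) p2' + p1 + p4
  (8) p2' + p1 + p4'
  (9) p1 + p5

Case p3 = 1:
Unit clause (p5) forces p5 = 1.
But (p5') is also a unit clause — contradiction.
Undo p3 and try p3 = 0.
Unit clause (p2) forces p2 = 1.
But (p2') is also a unit clause — contradiction.
Both values of p3 lead to a conflict.

UNSATISFIABLE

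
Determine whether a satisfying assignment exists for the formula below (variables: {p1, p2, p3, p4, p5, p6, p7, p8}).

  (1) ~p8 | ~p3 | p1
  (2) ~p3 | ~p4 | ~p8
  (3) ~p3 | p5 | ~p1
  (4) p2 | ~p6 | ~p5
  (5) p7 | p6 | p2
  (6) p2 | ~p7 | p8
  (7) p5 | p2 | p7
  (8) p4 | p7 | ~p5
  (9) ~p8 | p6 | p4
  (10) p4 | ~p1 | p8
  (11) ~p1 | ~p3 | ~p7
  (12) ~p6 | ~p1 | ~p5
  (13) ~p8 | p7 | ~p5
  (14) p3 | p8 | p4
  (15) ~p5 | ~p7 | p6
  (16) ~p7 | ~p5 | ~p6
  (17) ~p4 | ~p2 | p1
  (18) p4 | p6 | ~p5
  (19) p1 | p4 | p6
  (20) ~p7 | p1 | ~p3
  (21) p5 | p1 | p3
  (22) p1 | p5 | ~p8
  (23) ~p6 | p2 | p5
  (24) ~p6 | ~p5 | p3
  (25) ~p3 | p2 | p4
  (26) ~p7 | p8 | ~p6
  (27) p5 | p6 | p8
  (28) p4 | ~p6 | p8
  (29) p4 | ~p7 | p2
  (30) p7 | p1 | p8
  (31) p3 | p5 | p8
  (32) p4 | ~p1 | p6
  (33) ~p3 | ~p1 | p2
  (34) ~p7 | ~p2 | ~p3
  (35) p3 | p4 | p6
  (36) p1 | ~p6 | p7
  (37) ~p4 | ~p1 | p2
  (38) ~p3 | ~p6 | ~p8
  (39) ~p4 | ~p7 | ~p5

Suppose p8 = 1.
Suppose p3 = 0.
Suppose p6 = 1.
(~p5) alone gives p5 = 0.
(p1) alone gives p1 = 1.
(p2) alone gives p2 = 1.
All clauses hold; p4, p7 can take either value.
A satisfying assignment: p1=1; p2=1; p3=0; p4=0; p5=0; p6=1; p7=1; p8=1.

Yes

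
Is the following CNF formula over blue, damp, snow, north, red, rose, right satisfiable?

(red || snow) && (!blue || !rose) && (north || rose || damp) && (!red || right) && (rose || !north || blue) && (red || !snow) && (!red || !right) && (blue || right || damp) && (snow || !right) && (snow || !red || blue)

Branch on red: set red = true.
From the singleton clause (right), right = true.
But (!right) is also a unit clause — contradiction.
Backtrack on red: now try red = false.
From the singleton clause (snow), snow = true.
But (!snow) is also a unit clause — contradiction.
Both values of red lead to a conflict.
No assignment satisfies every clause.

Unsatisfiable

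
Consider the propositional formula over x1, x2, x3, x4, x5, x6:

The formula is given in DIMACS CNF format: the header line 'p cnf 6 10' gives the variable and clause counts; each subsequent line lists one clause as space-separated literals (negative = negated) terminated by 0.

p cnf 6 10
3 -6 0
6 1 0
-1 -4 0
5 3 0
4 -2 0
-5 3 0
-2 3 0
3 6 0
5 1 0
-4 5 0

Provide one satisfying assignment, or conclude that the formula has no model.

x1 ↦ True; x2 ↦ False; x3 ↦ True; x4 ↦ False; x5 ↦ True; x6 ↦ True

Suppose x3 = True.
Suppose x6 = True.
Suppose x1 = True.
The clause (¬x4) is unit, so x4 = False.
The clause (¬x2) is unit, so x2 = False.
No clause remains; x5 is free.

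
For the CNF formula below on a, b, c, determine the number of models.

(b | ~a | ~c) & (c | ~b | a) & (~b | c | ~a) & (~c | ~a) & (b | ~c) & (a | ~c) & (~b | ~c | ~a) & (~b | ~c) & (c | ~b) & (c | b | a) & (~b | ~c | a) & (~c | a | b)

There are 2^3 = 8 truth assignments over (a, b, c).
Check each against the 12 clauses (columns in the order a, b, c):
  F F F  ✗ fails (c | b | a)
  F F T  ✗ fails (b | ~c)
  F T F  ✗ fails (c | ~b | a)
  F T T  ✗ fails (a | ~c)
  T F F  ✓ satisfies all
  T F T  ✗ fails (b | ~a | ~c)
  T T F  ✗ fails (~b | c | ~a)
  T T T  ✗ fails (~c | ~a)
1 of the 8 rows is a model.

1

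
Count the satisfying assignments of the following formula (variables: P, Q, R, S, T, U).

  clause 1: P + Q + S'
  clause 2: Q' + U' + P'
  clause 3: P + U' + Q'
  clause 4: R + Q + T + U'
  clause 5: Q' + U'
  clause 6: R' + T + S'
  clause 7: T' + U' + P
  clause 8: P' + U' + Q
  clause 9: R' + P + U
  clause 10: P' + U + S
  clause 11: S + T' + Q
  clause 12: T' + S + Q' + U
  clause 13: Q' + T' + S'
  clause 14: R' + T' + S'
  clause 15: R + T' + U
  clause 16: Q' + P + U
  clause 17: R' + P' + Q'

4

There are 2^6 = 64 truth assignments over (P, Q, R, S, T, U).
Split on R. With R = 1, the clauses containing R are satisfied and R' drops from the rest; 1 of the 2^5 = 32 assignments to the other variables satisfy what remains.
With R = 0, by the same count on the reduced clause set, 3 assignments work.
(One model: P=F, Q=F, R=F, S=F, T=F, U=F.)
Total: 1 + 3 = 4.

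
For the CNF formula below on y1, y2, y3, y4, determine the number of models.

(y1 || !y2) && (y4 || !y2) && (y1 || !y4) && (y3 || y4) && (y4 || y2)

There are 2^4 = 16 truth assignments over (y1, y2, y3, y4).
Check each against the 5 clauses (columns in the order y1, y2, y3, y4):
  F F F F  ✗ fails (y3 || y4)
  F F F T  ✗ fails (y1 || !y4)
  F F T F  ✗ fails (y4 || y2)
  F F T T  ✗ fails (y1 || !y4)
  F T F F  ✗ fails (y1 || !y2)
  F T F T  ✗ fails (y1 || !y2)
  F T T F  ✗ fails (y1 || !y2)
  F T T T  ✗ fails (y1 || !y2)
  T F F F  ✗ fails (y3 || y4)
  T F F T  ✓ satisfies all
  T F T F  ✗ fails (y4 || y2)
  T F T T  ✓ satisfies all
  T T F F  ✗ fails (y4 || !y2)
  T T F T  ✓ satisfies all
  T T T F  ✗ fails (y4 || !y2)
  T T T T  ✓ satisfies all
4 of the 16 rows are models.

4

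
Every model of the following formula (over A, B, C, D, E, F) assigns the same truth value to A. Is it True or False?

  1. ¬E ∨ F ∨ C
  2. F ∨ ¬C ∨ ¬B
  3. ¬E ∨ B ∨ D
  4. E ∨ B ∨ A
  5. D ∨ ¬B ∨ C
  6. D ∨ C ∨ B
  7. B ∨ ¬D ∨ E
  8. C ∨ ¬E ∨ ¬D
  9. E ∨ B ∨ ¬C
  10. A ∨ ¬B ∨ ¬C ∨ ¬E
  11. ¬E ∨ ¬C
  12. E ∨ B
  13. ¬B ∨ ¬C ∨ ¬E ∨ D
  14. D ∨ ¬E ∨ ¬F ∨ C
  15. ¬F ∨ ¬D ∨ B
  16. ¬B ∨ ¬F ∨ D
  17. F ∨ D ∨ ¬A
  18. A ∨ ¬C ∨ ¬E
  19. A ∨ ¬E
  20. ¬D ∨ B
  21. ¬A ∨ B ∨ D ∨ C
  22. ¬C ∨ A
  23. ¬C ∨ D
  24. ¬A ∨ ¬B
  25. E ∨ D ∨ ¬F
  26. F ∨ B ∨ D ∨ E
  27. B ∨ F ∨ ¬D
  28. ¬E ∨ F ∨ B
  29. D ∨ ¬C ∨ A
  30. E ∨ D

Suppose A = True.
From the singleton clause (¬B), B = False.
From the singleton clause (E), E = True.
From the singleton clause (D), D = True.
But (¬D) is also a unit clause — contradiction.
So every satisfying assignment has A = False.

False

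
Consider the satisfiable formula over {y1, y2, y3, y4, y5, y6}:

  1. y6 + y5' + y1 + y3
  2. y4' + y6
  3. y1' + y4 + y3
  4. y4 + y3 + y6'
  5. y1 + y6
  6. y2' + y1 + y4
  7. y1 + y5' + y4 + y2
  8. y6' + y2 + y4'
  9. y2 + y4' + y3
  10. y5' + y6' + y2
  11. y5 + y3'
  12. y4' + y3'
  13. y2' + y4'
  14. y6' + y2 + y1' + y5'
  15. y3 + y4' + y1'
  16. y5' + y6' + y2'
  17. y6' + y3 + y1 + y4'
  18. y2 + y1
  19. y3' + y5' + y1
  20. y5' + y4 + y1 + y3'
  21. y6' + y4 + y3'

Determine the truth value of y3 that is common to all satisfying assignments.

True

Suppose y3 = 0.
Branch on y4: set y4 = 0.
From the singleton clause (y1'), y1 = 0.
From the singleton clause (y6'), y6 = 0.
Now (y6) is unsatisfied and unit — conflict.
That branch fails; take y4 = 1 instead.
From the singleton clause (y6), y6 = 1.
From the singleton clause (y2), y2 = 1.
Now (y2') is unsatisfied and unit — conflict.
Either choice for y4 ends in contradiction.
So every satisfying assignment has y3 = True.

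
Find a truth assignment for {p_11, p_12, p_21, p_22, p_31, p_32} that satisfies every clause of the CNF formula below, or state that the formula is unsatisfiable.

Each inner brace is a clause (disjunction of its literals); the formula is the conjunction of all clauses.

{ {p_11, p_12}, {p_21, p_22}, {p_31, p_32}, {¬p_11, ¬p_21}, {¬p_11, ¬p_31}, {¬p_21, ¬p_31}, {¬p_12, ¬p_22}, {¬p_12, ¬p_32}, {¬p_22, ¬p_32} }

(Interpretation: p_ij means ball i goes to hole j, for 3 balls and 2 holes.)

UNSATISFIABLE

Suppose p_11 = True.
From the singleton clause (¬p_21), p_21 = False.
From the singleton clause (p_22), p_22 = True.
From the singleton clause (¬p_31), p_31 = False.
From the singleton clause (p_32), p_32 = True.
Now (¬p_32) is unsatisfied and unit — conflict.
Backtrack on p_11: now try p_11 = False.
From the singleton clause (p_12), p_12 = True.
From the singleton clause (¬p_22), p_22 = False.
From the singleton clause (p_21), p_21 = True.
From the singleton clause (¬p_31), p_31 = False.
From the singleton clause (p_32), p_32 = True.
Now (¬p_32) is unsatisfied and unit — conflict.
Both values of p_11 lead to a conflict.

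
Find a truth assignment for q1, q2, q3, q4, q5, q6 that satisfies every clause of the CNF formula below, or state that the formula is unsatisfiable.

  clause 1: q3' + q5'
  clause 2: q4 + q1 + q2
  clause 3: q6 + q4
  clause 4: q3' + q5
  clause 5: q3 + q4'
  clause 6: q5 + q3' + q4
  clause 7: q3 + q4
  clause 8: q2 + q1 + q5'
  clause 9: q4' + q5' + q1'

Branch on q3: set q3 = 0.
Unit clause (q4') forces q4 = 0.
That conflicts with the unit clause (q4).
Backtrack on q3: now try q3 = 1.
Unit clause (q5') forces q5 = 0.
That conflicts with the unit clause (q5).
Neither q3 = 1 nor q3 = 0 works.

UNSATISFIABLE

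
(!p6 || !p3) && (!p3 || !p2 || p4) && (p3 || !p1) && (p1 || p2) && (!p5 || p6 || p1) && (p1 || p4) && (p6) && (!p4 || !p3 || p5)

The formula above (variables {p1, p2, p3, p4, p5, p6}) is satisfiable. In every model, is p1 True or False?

Suppose p1 = true.
The clause (p3) is unit, so p3 = true.
The clause (!p6) is unit, so p6 = false.
That conflicts with the unit clause (p6).
So every satisfying assignment has p1 = False.

False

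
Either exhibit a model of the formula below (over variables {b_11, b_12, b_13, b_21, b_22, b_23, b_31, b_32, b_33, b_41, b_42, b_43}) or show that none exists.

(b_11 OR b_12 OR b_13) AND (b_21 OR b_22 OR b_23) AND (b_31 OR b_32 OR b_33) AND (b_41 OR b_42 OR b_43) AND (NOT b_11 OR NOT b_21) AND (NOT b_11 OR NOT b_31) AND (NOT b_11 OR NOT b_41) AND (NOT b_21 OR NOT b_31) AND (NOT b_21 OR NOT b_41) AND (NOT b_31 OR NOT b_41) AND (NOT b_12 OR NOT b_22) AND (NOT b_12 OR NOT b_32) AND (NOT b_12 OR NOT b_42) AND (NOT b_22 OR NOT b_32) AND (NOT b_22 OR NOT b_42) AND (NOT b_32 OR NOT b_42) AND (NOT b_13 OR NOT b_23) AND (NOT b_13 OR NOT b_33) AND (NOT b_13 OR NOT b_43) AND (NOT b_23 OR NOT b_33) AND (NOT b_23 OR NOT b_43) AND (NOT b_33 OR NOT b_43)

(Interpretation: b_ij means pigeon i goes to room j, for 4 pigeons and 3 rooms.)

Case b_11 = false:
Case b_12 = true:
The clause (NOT b_22) is unit, so b_22 = false.
The clause (NOT b_32) is unit, so b_32 = false.
The clause (NOT b_42) is unit, so b_42 = false.
Case b_21 = true:
The clause (NOT b_31) is unit, so b_31 = false.
The clause (b_33) is unit, so b_33 = true.
The clause (NOT b_41) is unit, so b_41 = false.
The clause (b_43) is unit, so b_43 = true.
Now (NOT b_43) is unsatisfied and unit — conflict.
Backtrack on b_21: now try b_21 = false.
The clause (b_23) is unit, so b_23 = true.
The clause (NOT b_13) is unit, so b_13 = false.
The clause (NOT b_33) is unit, so b_33 = false.
The clause (b_31) is unit, so b_31 = true.
The clause (NOT b_41) is unit, so b_41 = false.
The clause (b_43) is unit, so b_43 = true.
Now (NOT b_43) is unsatisfied and unit — conflict.
Either choice for b_21 ends in contradiction.
Backtrack on b_12: now try b_12 = false.
The clause (b_13) is unit, so b_13 = true.
The clause (NOT b_23) is unit, so b_23 = false.
The clause (NOT b_33) is unit, so b_33 = false.
The clause (NOT b_43) is unit, so b_43 = false.
Case b_21 = true:
The clause (NOT b_31) is unit, so b_31 = false.
The clause (b_32) is unit, so b_32 = true.
The clause (NOT b_41) is unit, so b_41 = false.
The clause (b_42) is unit, so b_42 = true.
Now (NOT b_42) is unsatisfied and unit — conflict.
Backtrack on b_21: now try b_21 = false.
The clause (b_22) is unit, so b_22 = true.
The clause (NOT b_32) is unit, so b_32 = false.
The clause (b_31) is unit, so b_31 = true.
The clause (NOT b_41) is unit, so b_41 = false.
The clause (b_42) is unit, so b_42 = true.
Now (NOT b_42) is unsatisfied and unit — conflict.
Either choice for b_21 ends in contradiction.
Either choice for b_12 ends in contradiction.
Backtrack on b_11: now try b_11 = true.
The clause (NOT b_21) is unit, so b_21 = false.
The clause (NOT b_31) is unit, so b_31 = false.
The clause (NOT b_41) is unit, so b_41 = false.
Case b_22 = true:
The clause (NOT b_12) is unit, so b_12 = false.
The clause (NOT b_32) is unit, so b_32 = false.
The clause (b_33) is unit, so b_33 = true.
The clause (NOT b_42) is unit, so b_42 = false.
The clause (b_43) is unit, so b_43 = true.
Now (NOT b_43) is unsatisfied and unit — conflict.
Backtrack on b_22: now try b_22 = false.
The clause (b_23) is unit, so b_23 = true.
The clause (NOT b_13) is unit, so b_13 = false.
The clause (NOT b_33) is unit, so b_33 = false.
The clause (b_32) is unit, so b_32 = true.
The clause (NOT b_12) is unit, so b_12 = false.
The clause (NOT b_42) is unit, so b_42 = false.
The clause (b_43) is unit, so b_43 = true.
Now (NOT b_43) is unsatisfied and unit — conflict.
Either choice for b_22 ends in contradiction.
Either choice for b_11 ends in contradiction.

UNSATISFIABLE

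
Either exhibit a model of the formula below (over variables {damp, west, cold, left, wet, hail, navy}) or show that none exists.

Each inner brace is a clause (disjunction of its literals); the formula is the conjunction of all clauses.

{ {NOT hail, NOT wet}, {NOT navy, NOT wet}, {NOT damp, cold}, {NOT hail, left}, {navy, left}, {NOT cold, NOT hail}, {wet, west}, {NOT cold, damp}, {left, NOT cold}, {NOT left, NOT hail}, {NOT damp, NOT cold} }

damp: false, west: true, cold: false, left: true, wet: false, hail: false, navy: false

Case hail = false:
Case navy = false:
(left) alone gives left = true.
Case damp = false:
(NOT cold) alone gives cold = false.
Case wet = false:
(west) alone gives west = true.
Every clause now holds.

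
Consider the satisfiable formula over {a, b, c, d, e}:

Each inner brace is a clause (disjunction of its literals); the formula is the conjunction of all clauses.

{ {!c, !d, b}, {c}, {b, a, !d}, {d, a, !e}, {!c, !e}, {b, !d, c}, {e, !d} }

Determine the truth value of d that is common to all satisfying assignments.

False

Suppose d = true.
(c) alone gives c = true.
(b) alone gives b = true.
(!e) alone gives e = false.
That conflicts with the unit clause (e).
So every satisfying assignment has d = False.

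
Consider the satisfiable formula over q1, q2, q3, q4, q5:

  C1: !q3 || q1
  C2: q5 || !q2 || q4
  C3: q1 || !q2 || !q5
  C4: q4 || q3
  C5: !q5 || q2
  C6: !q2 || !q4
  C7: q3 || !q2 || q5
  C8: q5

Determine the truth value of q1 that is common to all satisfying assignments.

Suppose q1 = false.
From the singleton clause (!q3), q3 = false.
From the singleton clause (q4), q4 = true.
From the singleton clause (!q2), q2 = false.
From the singleton clause (!q5), q5 = false.
Now (q5) is unsatisfied and unit — conflict.
So every satisfying assignment has q1 = True.

True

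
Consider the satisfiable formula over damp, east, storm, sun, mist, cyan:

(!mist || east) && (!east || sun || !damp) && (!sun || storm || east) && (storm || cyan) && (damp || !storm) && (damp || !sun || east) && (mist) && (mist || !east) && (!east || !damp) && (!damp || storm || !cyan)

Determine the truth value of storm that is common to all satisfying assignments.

False

Suppose storm = true.
The clause (damp) is unit, so damp = true.
The clause (mist) is unit, so mist = true.
The clause (east) is unit, so east = true.
But (!east) is also a unit clause — contradiction.
So every satisfying assignment has storm = False.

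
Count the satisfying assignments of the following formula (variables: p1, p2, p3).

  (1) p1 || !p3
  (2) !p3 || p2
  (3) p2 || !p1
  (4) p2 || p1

3

There are 2^3 = 8 truth assignments over (p1, p2, p3).
Split on p3. With p3 = true, the clauses containing p3 are satisfied and !p3 drops from the rest; 1 of the 2^2 = 4 assignments to the other variables satisfy what remains.
With p3 = false, by the same count on the reduced clause set, 2 assignments work.
(One model: p1=F, p2=T, p3=F.)
Total: 1 + 2 = 3.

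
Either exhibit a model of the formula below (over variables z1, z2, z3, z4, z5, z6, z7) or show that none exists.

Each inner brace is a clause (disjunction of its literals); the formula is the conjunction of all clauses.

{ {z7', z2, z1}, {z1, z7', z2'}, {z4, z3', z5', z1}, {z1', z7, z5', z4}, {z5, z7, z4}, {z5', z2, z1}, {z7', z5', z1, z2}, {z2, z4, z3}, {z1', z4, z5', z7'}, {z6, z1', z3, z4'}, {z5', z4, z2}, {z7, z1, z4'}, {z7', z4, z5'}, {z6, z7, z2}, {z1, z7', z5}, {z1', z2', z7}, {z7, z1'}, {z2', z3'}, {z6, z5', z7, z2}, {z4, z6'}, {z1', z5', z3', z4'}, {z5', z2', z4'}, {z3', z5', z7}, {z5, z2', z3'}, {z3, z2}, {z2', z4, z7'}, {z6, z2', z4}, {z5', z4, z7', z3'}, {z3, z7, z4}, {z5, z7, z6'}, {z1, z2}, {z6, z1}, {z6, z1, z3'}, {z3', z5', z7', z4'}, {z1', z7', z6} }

Try z7 = 1.
Try z2 = 1.
The clause (z1) is unit, so z1 = 1.
The clause (z3') is unit, so z3 = 0.
The clause (z4) is unit, so z4 = 1.
The clause (z6) is unit, so z6 = 1.
The clause (z5') is unit, so z5 = 0.
This assignment satisfies each clause.

z1=1,  z2=1,  z3=0,  z4=1,  z5=0,  z6=1,  z7=1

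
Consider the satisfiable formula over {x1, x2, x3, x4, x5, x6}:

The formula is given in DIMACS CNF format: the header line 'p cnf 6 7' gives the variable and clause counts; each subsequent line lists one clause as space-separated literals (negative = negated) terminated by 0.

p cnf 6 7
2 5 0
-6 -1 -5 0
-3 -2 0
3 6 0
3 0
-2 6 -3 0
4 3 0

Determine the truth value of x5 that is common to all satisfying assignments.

Suppose x5 = False.
Unit clause (x2) forces x2 = True.
Unit clause (¬x3) forces x3 = False.
That conflicts with the unit clause (x3).
So every satisfying assignment has x5 = True.

True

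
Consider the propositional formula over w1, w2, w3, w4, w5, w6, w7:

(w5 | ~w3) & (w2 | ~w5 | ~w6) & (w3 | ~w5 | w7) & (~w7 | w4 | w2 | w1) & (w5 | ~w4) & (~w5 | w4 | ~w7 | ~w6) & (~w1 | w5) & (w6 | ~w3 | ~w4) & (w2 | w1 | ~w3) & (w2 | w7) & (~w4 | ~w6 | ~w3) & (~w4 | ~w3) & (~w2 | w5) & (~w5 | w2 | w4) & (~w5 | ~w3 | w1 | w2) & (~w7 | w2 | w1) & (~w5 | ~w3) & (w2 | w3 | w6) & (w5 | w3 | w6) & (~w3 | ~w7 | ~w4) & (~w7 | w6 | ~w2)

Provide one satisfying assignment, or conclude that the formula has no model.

Try w5 = 1.
Unit clause (~w3) forces w3 = 0.
Unit clause (w7) forces w7 = 1.
Try w2 = 1.
Unit clause (w6) forces w6 = 1.
Unit clause (w4) forces w4 = 1.
Every clause is now satisfied; w1 is unconstrained.

w1=0; w2=1; w3=0; w4=1; w5=1; w6=1; w7=1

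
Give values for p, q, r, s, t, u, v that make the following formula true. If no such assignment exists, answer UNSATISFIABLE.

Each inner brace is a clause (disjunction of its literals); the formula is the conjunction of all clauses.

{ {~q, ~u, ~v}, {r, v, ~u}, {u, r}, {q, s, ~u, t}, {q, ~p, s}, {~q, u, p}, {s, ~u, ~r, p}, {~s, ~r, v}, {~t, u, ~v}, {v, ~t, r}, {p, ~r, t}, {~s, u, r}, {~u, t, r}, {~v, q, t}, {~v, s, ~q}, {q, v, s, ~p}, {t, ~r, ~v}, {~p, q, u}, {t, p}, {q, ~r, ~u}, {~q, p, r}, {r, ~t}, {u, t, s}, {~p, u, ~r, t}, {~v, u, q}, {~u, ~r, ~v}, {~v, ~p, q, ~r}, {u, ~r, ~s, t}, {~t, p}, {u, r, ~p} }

Suppose u = 1.
Suppose q = 1.
The clause (~v) is unit, so v = 0.
The clause (r) is unit, so r = 1.
The clause (~s) is unit, so s = 0.
The clause (p) is unit, so p = 1.
All clauses hold; t can take either value.

p: 1, q: 1, r: 1, s: 0, t: 0, u: 1, v: 0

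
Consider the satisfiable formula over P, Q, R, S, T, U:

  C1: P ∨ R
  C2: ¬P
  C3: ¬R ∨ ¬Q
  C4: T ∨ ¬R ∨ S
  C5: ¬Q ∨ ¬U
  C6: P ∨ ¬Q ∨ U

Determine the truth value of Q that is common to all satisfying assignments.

Suppose Q = True.
From the singleton clause (¬P), P = False.
From the singleton clause (R), R = True.
But (¬R) is also a unit clause — contradiction.
So every satisfying assignment has Q = False.

False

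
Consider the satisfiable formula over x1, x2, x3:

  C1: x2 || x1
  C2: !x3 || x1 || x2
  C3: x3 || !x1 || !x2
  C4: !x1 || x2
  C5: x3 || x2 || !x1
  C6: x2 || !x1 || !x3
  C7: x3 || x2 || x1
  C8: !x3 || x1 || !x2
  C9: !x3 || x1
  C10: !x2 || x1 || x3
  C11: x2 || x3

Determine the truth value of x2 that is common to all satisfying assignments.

Suppose x2 = false.
(x1) alone gives x1 = true.
But (!x1) is also a unit clause — contradiction.
So every satisfying assignment has x2 = True.

True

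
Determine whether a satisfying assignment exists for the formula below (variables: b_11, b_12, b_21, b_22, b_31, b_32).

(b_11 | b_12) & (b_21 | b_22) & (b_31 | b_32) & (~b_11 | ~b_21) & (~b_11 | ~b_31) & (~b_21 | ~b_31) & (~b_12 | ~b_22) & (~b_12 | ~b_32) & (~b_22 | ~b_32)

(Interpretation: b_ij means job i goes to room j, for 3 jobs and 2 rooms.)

No, unsatisfiable

Try b_11 = 1.
From the singleton clause (~b_21), b_21 = 0.
From the singleton clause (b_22), b_22 = 1.
From the singleton clause (~b_31), b_31 = 0.
From the singleton clause (b_32), b_32 = 1.
Now (~b_32) is unsatisfied and unit — conflict.
That branch fails; take b_11 = 0 instead.
From the singleton clause (b_12), b_12 = 1.
From the singleton clause (~b_22), b_22 = 0.
From the singleton clause (b_21), b_21 = 1.
From the singleton clause (~b_31), b_31 = 0.
From the singleton clause (b_32), b_32 = 1.
Now (~b_32) is unsatisfied and unit — conflict.
Both values of b_11 lead to a conflict.
No assignment satisfies every clause.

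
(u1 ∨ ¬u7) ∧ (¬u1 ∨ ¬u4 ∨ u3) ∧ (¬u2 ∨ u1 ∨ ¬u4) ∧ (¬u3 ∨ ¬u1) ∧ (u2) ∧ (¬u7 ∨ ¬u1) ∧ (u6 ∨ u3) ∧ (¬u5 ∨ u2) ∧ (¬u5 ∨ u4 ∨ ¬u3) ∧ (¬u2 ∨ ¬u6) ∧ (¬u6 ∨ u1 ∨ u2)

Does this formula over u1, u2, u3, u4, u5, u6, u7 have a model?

Yes

The clause (u2) is unit, so u2 = True.
The clause (¬u6) is unit, so u6 = False.
The clause (u3) is unit, so u3 = True.
The clause (¬u1) is unit, so u1 = False.
The clause (¬u7) is unit, so u7 = False.
The clause (¬u4) is unit, so u4 = False.
The clause (¬u5) is unit, so u5 = False.
All clauses are satisfied.
A satisfying assignment: u1 ↦ False, u2 ↦ True, u3 ↦ True, u4 ↦ False, u5 ↦ False, u6 ↦ False, u7 ↦ False.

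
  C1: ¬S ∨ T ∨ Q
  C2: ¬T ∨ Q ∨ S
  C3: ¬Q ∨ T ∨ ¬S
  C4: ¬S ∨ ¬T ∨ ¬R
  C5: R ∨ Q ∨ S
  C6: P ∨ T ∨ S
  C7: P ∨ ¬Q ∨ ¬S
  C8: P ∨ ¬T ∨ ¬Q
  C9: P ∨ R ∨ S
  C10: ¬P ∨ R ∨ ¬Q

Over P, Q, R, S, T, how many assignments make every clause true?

There are 2^5 = 32 truth assignments over (P, Q, R, S, T).
Split on S. With S = True, the clauses containing S are satisfied and ¬S drops from the rest; 2 of the 2^4 = 16 assignments to the other variables satisfy what remains.
With S = False, by the same count on the reduced clause set, 3 assignments work.
(One model: P=F, Q=F, R=F, S=T, T=T.)
Total: 2 + 3 = 5.

5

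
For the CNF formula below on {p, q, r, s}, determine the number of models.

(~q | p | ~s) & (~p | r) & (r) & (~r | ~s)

There are 2^4 = 16 truth assignments over (p, q, r, s).
Check each against the 4 clauses (columns in the order p, q, r, s):
  F F F F  ✗ fails (r)
  F F F T  ✗ fails (r)
  F F T F  ✓ satisfies all
  F F T T  ✗ fails (~r | ~s)
  F T F F  ✗ fails (r)
  F T F T  ✗ fails (~q | p | ~s)
  F T T F  ✓ satisfies all
  F T T T  ✗ fails (~q | p | ~s)
  T F F F  ✗ fails (~p | r)
  T F F T  ✗ fails (~p | r)
  T F T F  ✓ satisfies all
  T F T T  ✗ fails (~r | ~s)
  T T F F  ✗ fails (~p | r)
  T T F T  ✗ fails (~p | r)
  T T T F  ✓ satisfies all
  T T T T  ✗ fails (~r | ~s)
4 of the 16 rows are models.

4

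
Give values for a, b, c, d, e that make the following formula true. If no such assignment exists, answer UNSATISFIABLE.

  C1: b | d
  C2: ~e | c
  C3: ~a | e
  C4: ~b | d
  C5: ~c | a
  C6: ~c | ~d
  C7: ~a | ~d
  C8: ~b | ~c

a=0, b=0, c=0, d=1, e=0

Try b = 0.
The clause (d) is unit, so d = 1.
The clause (~c) is unit, so c = 0.
The clause (~e) is unit, so e = 0.
The clause (~a) is unit, so a = 0.
All clauses are satisfied.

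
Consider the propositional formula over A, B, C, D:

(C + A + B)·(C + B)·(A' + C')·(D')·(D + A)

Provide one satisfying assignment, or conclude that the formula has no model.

A ↦ 1, B ↦ 1, C ↦ 0, D ↦ 0

From the singleton clause (D'), D = 0.
From the singleton clause (A), A = 1.
From the singleton clause (C'), C = 0.
From the singleton clause (B), B = 1.
All clauses are satisfied.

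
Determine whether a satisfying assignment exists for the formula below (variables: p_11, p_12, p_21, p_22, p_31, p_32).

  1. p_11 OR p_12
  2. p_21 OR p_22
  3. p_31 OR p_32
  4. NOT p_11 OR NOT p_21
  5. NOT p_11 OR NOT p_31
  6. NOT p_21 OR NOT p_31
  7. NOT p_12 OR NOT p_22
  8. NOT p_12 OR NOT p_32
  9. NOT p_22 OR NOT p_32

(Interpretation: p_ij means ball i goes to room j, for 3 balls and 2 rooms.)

No

Suppose p_11 = true.
Unit clause (NOT p_21) forces p_21 = false.
Unit clause (p_22) forces p_22 = true.
Unit clause (NOT p_31) forces p_31 = false.
Unit clause (p_32) forces p_32 = true.
Now (NOT p_32) is unsatisfied and unit — conflict.
So p_11 must be the other value — set p_11 = false.
Unit clause (p_12) forces p_12 = true.
Unit clause (NOT p_22) forces p_22 = false.
Unit clause (p_21) forces p_21 = true.
Unit clause (NOT p_31) forces p_31 = false.
Unit clause (p_32) forces p_32 = true.
Now (NOT p_32) is unsatisfied and unit — conflict.
Neither p_11 = true nor p_11 = false works.
No assignment satisfies every clause.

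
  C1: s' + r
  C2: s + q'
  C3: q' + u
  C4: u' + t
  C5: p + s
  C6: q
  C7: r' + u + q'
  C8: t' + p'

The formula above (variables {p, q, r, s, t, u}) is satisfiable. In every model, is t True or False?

Suppose t = 0.
Unit clause (u') forces u = 0.
Unit clause (q') forces q = 0.
But (q) is also a unit clause — contradiction.
So every satisfying assignment has t = True.

True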